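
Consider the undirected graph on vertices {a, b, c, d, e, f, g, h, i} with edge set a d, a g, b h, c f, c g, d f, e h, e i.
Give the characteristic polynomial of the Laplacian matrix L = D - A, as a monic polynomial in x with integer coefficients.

x^9 - 16x^8 + 105x^7 - 364x^6 + 715x^5 - 790x^4 + 450x^3 - 100x^2

With the vertex order [a, b, c, d, e, f, g, h, i], the degrees are [2, 1, 2, 2, 2, 2, 2, 2, 1], giving D = diag(2, 1, 2, 2, 2, 2, 2, 2, 1) and L = D - A. Computing det(xI - L) by cofactor expansion (or equivalently via sum-over-permutations) gives x^9 - 16x^8 + 105x^7 - 364x^6 + 715x^5 - 790x^4 + 450x^3 - 100x^2. The coefficient of x^8 equals -trace(L) = -16, matching the sum of degrees. The eigenvalues sum to 16, which equals trace(L) = 2|E|.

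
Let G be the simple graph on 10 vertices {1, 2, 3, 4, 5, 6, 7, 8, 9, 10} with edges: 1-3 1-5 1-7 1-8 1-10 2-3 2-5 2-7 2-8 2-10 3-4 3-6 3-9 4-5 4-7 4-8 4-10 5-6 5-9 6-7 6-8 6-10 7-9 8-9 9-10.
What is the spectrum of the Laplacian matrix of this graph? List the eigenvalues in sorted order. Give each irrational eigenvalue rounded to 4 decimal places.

Each diagonal entry of L is the vertex degree and each off-diagonal entry is -1 where an edge is present, 0 otherwise; in the order [1, 2, 3, 4, 5, 6, 7, 8, 9, 10] the diagonal is [5, 5, 5, 5, 5, 5, 5, 5, 5, 5]. The multiplicity of 0 as a Laplacian eigenvalue equals the number of connected components. The single zero eigenvalue shows the graph is connected. The eigenvalues sum to 50, which equals trace(L) = 2|E|.

[0, 5, 5, 5, 5, 5, 5, 5, 5, 10]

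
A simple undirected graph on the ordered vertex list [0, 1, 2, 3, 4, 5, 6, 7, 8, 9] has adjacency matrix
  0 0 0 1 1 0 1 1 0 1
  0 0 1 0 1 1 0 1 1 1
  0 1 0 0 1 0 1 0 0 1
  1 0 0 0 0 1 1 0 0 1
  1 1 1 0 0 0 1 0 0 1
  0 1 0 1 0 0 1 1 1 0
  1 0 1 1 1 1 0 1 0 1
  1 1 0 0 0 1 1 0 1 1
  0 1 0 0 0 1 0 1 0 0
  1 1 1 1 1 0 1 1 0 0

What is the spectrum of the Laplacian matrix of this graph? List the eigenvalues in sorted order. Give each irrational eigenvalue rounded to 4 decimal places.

[0, 2.2960, 3.1675, 4.6529, 5.3245, 5.8890, 6.5036, 7.2424, 8.2970, 8.6270]

Each diagonal entry of L is the vertex degree and each off-diagonal entry is -1 where an edge is present, 0 otherwise; in the order [0, 1, 2, 3, 4, 5, 6, 7, 8, 9] the diagonal is [5, 6, 4, 4, 5, 5, 7, 6, 3, 7]. Diagonalising L (or applying a numerical eigensolver to the 10x10 matrix) gives the spectrum above. The eigenvalues sum to 52, which equals trace(L) = 2|E|.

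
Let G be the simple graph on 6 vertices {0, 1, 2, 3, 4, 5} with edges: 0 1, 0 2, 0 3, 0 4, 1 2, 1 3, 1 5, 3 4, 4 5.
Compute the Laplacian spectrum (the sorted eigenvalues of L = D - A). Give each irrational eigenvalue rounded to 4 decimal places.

[0, 1.6072, 2.3023, 3.6405, 4.8631, 5.5869]

Each diagonal entry of L is the vertex degree and each off-diagonal entry is -1 where an edge is present, 0 otherwise; in the order [0, 1, 2, 3, 4, 5] the diagonal is [4, 4, 2, 3, 3, 2]. Since every row of L sums to 0, the all-ones vector is in the kernel and 0 is an eigenvalue. There is one zero in the spectrum, matching the 1 component. The eigenvalues sum to 18, which equals trace(L) = 2|E|.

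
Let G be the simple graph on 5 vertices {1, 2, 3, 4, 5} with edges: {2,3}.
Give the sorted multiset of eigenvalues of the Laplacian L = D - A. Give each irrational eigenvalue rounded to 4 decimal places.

Each diagonal entry of L is the vertex degree and each off-diagonal entry is -1 where an edge is present, 0 otherwise; in the order [1, 2, 3, 4, 5] the diagonal is [0, 1, 1, 0, 0]. The multiplicity of 0 as a Laplacian eigenvalue equals the number of connected components. The 4 zero eigenvalues correspond to the 4 connected components. There are 4 zeros in the spectrum, matching the 4 components.

[0, 0, 0, 0, 2]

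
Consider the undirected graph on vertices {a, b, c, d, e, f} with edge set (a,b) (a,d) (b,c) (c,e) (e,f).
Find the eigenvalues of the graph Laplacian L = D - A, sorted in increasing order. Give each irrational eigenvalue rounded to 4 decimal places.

[0, 0.2679, 1, 2, 3, 3.7321]

Reading degrees in the order [a, b, c, d, e, f] gives [2, 2, 2, 1, 2, 1]; set D = diag(2, 2, 2, 1, 2, 1) and form L = D - A. Since every row of L sums to 0, the all-ones vector is in the kernel and 0 is an eigenvalue. The single zero eigenvalue shows the graph is connected. There is one zero in the spectrum, matching the 1 component.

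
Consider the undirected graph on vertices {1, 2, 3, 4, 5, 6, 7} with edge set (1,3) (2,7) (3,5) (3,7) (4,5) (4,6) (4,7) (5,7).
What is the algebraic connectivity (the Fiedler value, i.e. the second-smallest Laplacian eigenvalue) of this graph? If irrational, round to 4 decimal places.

Reading degrees in the order [1, 2, 3, 4, 5, 6, 7] gives [1, 1, 3, 3, 3, 1, 4]; set D = diag(1, 1, 3, 3, 3, 1, 4) and form L = D - A. Computing the eigenvalues of L and sorting gives [0, 0.5858, 0.7639, 1.5858, 3.4142, 4.4142, 5.2361]. The Fiedler value lambda_2 = 0.5858 is strictly positive, so the graph is connected. By the matrix-tree theorem the graph has (1/7) * product of the nonzero eigenvalues = 8 spanning trees.

0.5858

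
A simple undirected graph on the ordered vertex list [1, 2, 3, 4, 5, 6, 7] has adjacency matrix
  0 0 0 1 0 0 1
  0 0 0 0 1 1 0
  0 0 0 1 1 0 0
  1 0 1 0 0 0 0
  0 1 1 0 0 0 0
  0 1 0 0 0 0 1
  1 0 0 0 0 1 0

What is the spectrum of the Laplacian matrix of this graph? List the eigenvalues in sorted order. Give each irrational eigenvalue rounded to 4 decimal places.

[0, 0.7530, 0.7530, 2.4450, 2.4450, 3.8019, 3.8019]

Reading degrees in the order [1, 2, 3, 4, 5, 6, 7] gives [2, 2, 2, 2, 2, 2, 2]; set D = diag(2, 2, 2, 2, 2, 2, 2) and form L = D - A. Since every row of L sums to 0, the all-ones vector is in the kernel and 0 is an eigenvalue. The eigenvalues sum to 14, which equals trace(L) = 2|E|. There is one zero in the spectrum, matching the 1 component.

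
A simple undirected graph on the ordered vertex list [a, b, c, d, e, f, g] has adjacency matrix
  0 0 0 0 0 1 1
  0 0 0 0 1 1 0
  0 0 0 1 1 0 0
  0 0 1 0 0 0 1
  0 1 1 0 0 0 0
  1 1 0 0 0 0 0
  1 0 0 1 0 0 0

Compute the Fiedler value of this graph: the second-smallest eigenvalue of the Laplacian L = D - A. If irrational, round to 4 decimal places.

Each diagonal entry of L is the vertex degree and each off-diagonal entry is -1 where an edge is present, 0 otherwise; in the order [a, b, c, d, e, f, g] the diagonal is [2, 2, 2, 2, 2, 2, 2]. The smallest Laplacian eigenvalue is always 0. The next one, lambda_2 = 0.7530, measures how hard the graph is to disconnect: larger values mean better connectivity. There is one zero in the spectrum, matching the 1 component.

0.7530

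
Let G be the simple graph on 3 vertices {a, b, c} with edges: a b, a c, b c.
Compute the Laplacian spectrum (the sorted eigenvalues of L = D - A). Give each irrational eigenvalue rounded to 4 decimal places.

With the vertex order [a, b, c], the degrees are [2, 2, 2], giving D = diag(2, 2, 2) and L = D - A. L is symmetric positive semidefinite, so every eigenvalue is real and nonnegative. The largest eigenvalue, 3, is at most the vertex count 3. There is one zero in the spectrum, matching the 1 component.

[0, 3, 3]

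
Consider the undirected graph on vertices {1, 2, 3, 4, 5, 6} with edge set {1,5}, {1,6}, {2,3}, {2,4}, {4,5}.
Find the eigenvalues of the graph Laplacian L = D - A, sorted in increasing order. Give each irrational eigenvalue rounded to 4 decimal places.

Reading degrees in the order [1, 2, 3, 4, 5, 6] gives [2, 2, 1, 2, 2, 1]; set D = diag(2, 2, 1, 2, 2, 1) and form L = D - A. The multiplicity of 0 as a Laplacian eigenvalue equals the number of connected components. The single zero eigenvalue shows the graph is connected. The largest eigenvalue, 3.7321, is at most the vertex count 6. By the matrix-tree theorem the graph has (1/6) * product of the nonzero eigenvalues = 1 spanning tree.

[0, 0.2679, 1, 2, 3, 3.7321]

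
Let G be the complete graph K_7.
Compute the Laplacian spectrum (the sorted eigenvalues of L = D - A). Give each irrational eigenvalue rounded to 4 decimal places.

[0, 7, 7, 7, 7, 7, 7]

The graph has 7 vertices and degree multiset [6, 6, 6, 6, 6, 6, 6]; D is the diagonal matrix of degrees and L = D - A. The multiplicity of 0 as a Laplacian eigenvalue equals the number of connected components. The single zero eigenvalue shows the graph is connected. The largest eigenvalue, 7, is at most the vertex count 7.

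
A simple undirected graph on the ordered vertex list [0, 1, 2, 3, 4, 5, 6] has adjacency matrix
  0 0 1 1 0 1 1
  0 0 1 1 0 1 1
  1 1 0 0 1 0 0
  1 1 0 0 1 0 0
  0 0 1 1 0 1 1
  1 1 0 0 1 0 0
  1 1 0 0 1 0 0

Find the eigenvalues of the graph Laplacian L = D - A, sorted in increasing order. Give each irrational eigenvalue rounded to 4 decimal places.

With the vertex order [0, 1, 2, 3, 4, 5, 6], the degrees are [4, 4, 3, 3, 4, 3, 3], giving D = diag(4, 4, 3, 3, 4, 3, 3) and L = D - A. Since every row of L sums to 0, the all-ones vector is in the kernel and 0 is an eigenvalue. The largest eigenvalue, 7, is at most the vertex count 7.

[0, 3, 3, 3, 4, 4, 7]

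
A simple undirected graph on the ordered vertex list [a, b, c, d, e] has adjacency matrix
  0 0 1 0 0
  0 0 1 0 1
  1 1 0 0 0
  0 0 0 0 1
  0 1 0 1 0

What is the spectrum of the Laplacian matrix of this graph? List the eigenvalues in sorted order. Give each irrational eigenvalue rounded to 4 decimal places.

With the vertex order [a, b, c, d, e], the degrees are [1, 2, 2, 1, 2], giving D = diag(1, 2, 2, 1, 2) and L = D - A. Since every row of L sums to 0, the all-ones vector is in the kernel and 0 is an eigenvalue. The single zero eigenvalue shows the graph is connected.

[0, 0.3820, 1.3820, 2.6180, 3.6180]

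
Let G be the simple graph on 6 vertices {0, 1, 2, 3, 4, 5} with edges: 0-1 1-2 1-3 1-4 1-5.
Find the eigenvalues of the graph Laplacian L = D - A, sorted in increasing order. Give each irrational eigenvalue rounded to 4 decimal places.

Reading degrees in the order [0, 1, 2, 3, 4, 5] gives [1, 5, 1, 1, 1, 1]; set D = diag(1, 5, 1, 1, 1, 1) and form L = D - A. L is symmetric positive semidefinite, so every eigenvalue is real and nonnegative. The largest eigenvalue, 6, is at most the vertex count 6. There is one zero in the spectrum, matching the 1 component.

[0, 1, 1, 1, 1, 6]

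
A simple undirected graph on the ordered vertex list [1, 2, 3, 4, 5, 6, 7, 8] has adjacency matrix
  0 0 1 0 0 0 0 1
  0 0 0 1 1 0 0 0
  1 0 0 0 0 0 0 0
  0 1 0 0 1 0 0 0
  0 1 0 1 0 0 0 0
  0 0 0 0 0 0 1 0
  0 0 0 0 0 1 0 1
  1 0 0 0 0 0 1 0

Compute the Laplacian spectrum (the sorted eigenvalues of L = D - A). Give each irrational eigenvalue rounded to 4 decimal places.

[0, 0, 0.3820, 1.3820, 2.6180, 3, 3, 3.6180]

Reading degrees in the order [1, 2, 3, 4, 5, 6, 7, 8] gives [2, 2, 1, 2, 2, 1, 2, 2]; set D = diag(2, 2, 1, 2, 2, 1, 2, 2) and form L = D - A. L is symmetric positive semidefinite, so every eigenvalue is real and nonnegative. The 2 zero eigenvalues correspond to the 2 connected components.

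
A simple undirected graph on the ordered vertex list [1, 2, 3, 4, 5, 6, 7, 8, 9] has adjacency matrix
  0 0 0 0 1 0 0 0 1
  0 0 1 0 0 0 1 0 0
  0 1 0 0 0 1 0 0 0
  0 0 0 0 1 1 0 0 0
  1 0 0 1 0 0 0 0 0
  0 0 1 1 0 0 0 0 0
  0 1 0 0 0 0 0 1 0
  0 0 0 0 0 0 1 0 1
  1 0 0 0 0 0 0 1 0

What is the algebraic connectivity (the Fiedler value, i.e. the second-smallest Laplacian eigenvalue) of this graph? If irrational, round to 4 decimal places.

Reading degrees in the order [1, 2, 3, 4, 5, 6, 7, 8, 9] gives [2, 2, 2, 2, 2, 2, 2, 2, 2]; set D = diag(2, 2, 2, 2, 2, 2, 2, 2, 2) and form L = D - A. Computing the eigenvalues of L and sorting gives [0, 0.4679, 0.4679, 1.6527, 1.6527, 3, 3, 3.8794, 3.8794]. The Fiedler value lambda_2 = 0.4679 is strictly positive, so the graph is connected. By the matrix-tree theorem the graph has (1/9) * product of the nonzero eigenvalues = 9 spanning trees. The largest eigenvalue, 3.8794, is at most the vertex count 9.

0.4679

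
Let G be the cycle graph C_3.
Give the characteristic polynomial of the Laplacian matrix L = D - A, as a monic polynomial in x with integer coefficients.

x^3 - 6x^2 + 9x

The graph has 3 vertices and degree multiset [2, 2, 2]; D is the diagonal matrix of degrees and L = D - A. L has integer entries, so p(x) = det(xI - L) has integer coefficients. Expanding the determinant yields x^3 - 6x^2 + 9x. The constant term is 0 because L is singular (the all-ones vector lies in its kernel). There is one zero in the spectrum, matching the 1 component.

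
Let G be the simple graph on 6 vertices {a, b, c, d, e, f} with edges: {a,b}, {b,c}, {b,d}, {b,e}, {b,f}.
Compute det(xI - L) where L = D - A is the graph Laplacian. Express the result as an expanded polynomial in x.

Each diagonal entry of L is the vertex degree and each off-diagonal entry is -1 where an edge is present, 0 otherwise; in the order [a, b, c, d, e, f] the diagonal is [1, 5, 1, 1, 1, 1]. Computing det(xI - L) by cofactor expansion (or equivalently via sum-over-permutations) gives x^6 - 10x^5 + 30x^4 - 40x^3 + 25x^2 - 6x. The coefficient of x^5 equals -trace(L) = -10, matching the sum of degrees. The eigenvalues sum to 10, which equals trace(L) = 2|E|.

x^6 - 10x^5 + 30x^4 - 40x^3 + 25x^2 - 6x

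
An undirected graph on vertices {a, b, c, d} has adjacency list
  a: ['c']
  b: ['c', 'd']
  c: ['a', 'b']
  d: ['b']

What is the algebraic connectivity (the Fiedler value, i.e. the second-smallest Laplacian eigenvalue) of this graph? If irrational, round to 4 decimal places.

0.5858

With the vertex order [a, b, c, d], the degrees are [1, 2, 2, 1], giving D = diag(1, 2, 2, 1) and L = D - A. Computing the eigenvalues of L and sorting gives [0, 0.5858, 2, 3.4142]. The Fiedler value lambda_2 = 0.5858 is strictly positive, so the graph is connected. The eigenvalues sum to 6, which equals trace(L) = 2|E|. By the matrix-tree theorem the graph has (1/4) * product of the nonzero eigenvalues = 1 spanning tree.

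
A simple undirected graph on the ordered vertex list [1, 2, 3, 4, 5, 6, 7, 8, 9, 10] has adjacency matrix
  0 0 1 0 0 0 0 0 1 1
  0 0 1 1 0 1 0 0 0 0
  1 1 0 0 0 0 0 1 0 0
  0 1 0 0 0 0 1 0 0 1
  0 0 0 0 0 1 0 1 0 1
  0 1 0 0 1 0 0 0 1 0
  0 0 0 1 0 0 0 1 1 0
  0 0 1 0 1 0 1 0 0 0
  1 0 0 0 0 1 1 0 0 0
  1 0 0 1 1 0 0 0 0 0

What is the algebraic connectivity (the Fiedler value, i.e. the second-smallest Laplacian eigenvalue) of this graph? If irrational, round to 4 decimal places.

2

With the vertex order [1, 2, 3, 4, 5, 6, 7, 8, 9, 10], the degrees are [3, 3, 3, 3, 3, 3, 3, 3, 3, 3], giving D = diag(3, 3, 3, 3, 3, 3, 3, 3, 3, 3) and L = D - A. The smallest Laplacian eigenvalue is always 0. The next one, lambda_2 = 2, measures how hard the graph is to disconnect: larger values mean better connectivity.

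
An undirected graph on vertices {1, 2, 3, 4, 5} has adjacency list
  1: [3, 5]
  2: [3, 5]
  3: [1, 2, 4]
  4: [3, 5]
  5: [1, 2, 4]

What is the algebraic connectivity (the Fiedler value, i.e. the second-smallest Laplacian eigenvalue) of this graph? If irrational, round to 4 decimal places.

2

Reading degrees in the order [1, 2, 3, 4, 5] gives [2, 2, 3, 2, 3]; set D = diag(2, 2, 3, 2, 3) and form L = D - A. Computing the eigenvalues of L and sorting gives [0, 2, 2, 3, 5]. The Fiedler value lambda_2 = 2 is strictly positive, so the graph is connected.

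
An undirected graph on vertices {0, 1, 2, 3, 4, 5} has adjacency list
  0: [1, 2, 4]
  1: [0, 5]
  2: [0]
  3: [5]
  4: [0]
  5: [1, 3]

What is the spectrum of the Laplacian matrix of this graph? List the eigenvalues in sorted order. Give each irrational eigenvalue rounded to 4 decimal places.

[0, 0.3249, 1, 1.4608, 3, 4.2143]

With the vertex order [0, 1, 2, 3, 4, 5], the degrees are [3, 2, 1, 1, 1, 2], giving D = diag(3, 2, 1, 1, 1, 2) and L = D - A. The multiplicity of 0 as a Laplacian eigenvalue equals the number of connected components. The single zero eigenvalue shows the graph is connected. The eigenvalues sum to 10, which equals trace(L) = 2|E|.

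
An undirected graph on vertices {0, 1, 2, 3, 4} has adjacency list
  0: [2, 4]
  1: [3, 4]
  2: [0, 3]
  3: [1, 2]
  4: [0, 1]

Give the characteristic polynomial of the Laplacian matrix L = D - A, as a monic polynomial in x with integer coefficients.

With the vertex order [0, 1, 2, 3, 4], the degrees are [2, 2, 2, 2, 2], giving D = diag(2, 2, 2, 2, 2) and L = D - A. L has integer entries, so p(x) = det(xI - L) has integer coefficients. Expanding the determinant yields x^5 - 10x^4 + 35x^3 - 50x^2 + 25x. The coefficient of x^4 equals -trace(L) = -10, matching the sum of degrees. The largest eigenvalue, 3.6180, is at most the vertex count 5. The eigenvalues sum to 10, which equals trace(L) = 2|E|.

x^5 - 10x^4 + 35x^3 - 50x^2 + 25x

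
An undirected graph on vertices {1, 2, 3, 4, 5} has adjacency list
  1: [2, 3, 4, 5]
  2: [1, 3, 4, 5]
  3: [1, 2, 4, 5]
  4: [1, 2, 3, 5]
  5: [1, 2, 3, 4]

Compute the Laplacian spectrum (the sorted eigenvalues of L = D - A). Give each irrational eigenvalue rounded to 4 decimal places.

Reading degrees in the order [1, 2, 3, 4, 5] gives [4, 4, 4, 4, 4]; set D = diag(4, 4, 4, 4, 4) and form L = D - A. L is symmetric positive semidefinite, so every eigenvalue is real and nonnegative. The eigenvalues sum to 20, which equals trace(L) = 2|E|.

[0, 5, 5, 5, 5]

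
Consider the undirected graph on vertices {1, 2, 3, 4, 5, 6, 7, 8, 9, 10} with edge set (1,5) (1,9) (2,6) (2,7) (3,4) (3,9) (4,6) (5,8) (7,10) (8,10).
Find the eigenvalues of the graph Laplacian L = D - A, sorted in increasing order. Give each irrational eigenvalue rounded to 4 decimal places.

[0, 0.3820, 0.3820, 1.3820, 1.3820, 2.6180, 2.6180, 3.6180, 3.6180, 4]

With the vertex order [1, 2, 3, 4, 5, 6, 7, 8, 9, 10], the degrees are [2, 2, 2, 2, 2, 2, 2, 2, 2, 2], giving D = diag(2, 2, 2, 2, 2, 2, 2, 2, 2, 2) and L = D - A. Since every row of L sums to 0, the all-ones vector is in the kernel and 0 is an eigenvalue. The single zero eigenvalue shows the graph is connected. By the matrix-tree theorem the graph has (1/10) * product of the nonzero eigenvalues = 10 spanning trees.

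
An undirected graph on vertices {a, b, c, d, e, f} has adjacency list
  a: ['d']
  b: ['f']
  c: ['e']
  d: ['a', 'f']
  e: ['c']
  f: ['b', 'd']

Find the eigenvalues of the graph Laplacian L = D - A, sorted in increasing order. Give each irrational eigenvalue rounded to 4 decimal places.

Each diagonal entry of L is the vertex degree and each off-diagonal entry is -1 where an edge is present, 0 otherwise; in the order [a, b, c, d, e, f] the diagonal is [1, 1, 1, 2, 1, 2]. The multiplicity of 0 as a Laplacian eigenvalue equals the number of connected components. The 2 zero eigenvalues correspond to the 2 connected components. The eigenvalues sum to 8, which equals trace(L) = 2|E|.

[0, 0, 0.5858, 2, 2, 3.4142]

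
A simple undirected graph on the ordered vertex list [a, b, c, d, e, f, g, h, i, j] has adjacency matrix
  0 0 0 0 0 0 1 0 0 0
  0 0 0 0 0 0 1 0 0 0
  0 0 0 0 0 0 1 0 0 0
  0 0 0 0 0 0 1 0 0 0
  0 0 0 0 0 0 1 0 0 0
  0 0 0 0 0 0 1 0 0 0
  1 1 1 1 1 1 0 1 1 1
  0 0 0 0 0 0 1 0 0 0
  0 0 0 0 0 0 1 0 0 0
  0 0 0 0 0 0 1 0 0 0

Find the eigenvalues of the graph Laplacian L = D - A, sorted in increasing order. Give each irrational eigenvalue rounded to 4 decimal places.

[0, 1, 1, 1, 1, 1, 1, 1, 1, 10]

With the vertex order [a, b, c, d, e, f, g, h, i, j], the degrees are [1, 1, 1, 1, 1, 1, 9, 1, 1, 1], giving D = diag(1, 1, 1, 1, 1, 1, 9, 1, 1, 1) and L = D - A. Since every row of L sums to 0, the all-ones vector is in the kernel and 0 is an eigenvalue. The single zero eigenvalue shows the graph is connected. There is one zero in the spectrum, matching the 1 component.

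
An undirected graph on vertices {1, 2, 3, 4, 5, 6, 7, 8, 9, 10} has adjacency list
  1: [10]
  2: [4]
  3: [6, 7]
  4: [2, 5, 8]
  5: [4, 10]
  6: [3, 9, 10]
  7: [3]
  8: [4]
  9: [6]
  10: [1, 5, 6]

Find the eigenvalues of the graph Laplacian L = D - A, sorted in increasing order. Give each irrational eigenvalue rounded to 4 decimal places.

[0, 0.1535, 0.4616, 0.7026, 1, 1.5019, 2.1589, 3.2036, 4.0827, 4.7351]

With the vertex order [1, 2, 3, 4, 5, 6, 7, 8, 9, 10], the degrees are [1, 1, 2, 3, 2, 3, 1, 1, 1, 3], giving D = diag(1, 1, 2, 3, 2, 3, 1, 1, 1, 3) and L = D - A. Diagonalising L (or applying a numerical eigensolver to the 10x10 matrix) gives the spectrum above. The eigenvalues sum to 18, which equals trace(L) = 2|E|.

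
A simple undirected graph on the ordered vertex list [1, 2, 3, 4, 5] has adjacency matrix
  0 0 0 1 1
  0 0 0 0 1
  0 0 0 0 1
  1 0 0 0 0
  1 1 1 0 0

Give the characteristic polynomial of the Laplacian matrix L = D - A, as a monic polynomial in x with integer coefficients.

x^5 - 8x^4 + 20x^3 - 18x^2 + 5x

Each diagonal entry of L is the vertex degree and each off-diagonal entry is -1 where an edge is present, 0 otherwise; in the order [1, 2, 3, 4, 5] the diagonal is [2, 1, 1, 1, 3]. L has integer entries, so p(x) = det(xI - L) has integer coefficients. Expanding the determinant yields x^5 - 8x^4 + 20x^3 - 18x^2 + 5x. The coefficient of x^4 equals -trace(L) = -8, matching the sum of degrees. There is one zero in the spectrum, matching the 1 component. The eigenvalues sum to 8, which equals trace(L) = 2|E|.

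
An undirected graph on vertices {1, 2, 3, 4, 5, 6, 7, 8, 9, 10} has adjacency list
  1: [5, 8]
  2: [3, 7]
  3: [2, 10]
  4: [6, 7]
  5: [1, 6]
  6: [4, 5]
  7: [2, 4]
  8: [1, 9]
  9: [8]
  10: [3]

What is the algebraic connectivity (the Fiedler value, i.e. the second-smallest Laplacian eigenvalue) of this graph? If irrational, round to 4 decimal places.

0.0979

Each diagonal entry of L is the vertex degree and each off-diagonal entry is -1 where an edge is present, 0 otherwise; in the order [1, 2, 3, 4, 5, 6, 7, 8, 9, 10] the diagonal is [2, 2, 2, 2, 2, 2, 2, 2, 1, 1]. Computing the eigenvalues of L and sorting gives [0, 0.0979, 0.3820, 0.8244, 1.3820, 2, 2.6180, 3.1756, 3.6180, 3.9021]. The Fiedler value lambda_2 = 0.0979 is strictly positive, so the graph is connected. The largest eigenvalue, 3.9021, is at most the vertex count 10.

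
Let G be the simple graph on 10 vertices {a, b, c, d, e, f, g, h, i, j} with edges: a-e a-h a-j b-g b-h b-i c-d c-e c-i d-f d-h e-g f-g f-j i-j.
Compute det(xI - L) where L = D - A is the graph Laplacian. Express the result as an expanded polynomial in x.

x^10 - 30x^9 + 390x^8 - 2880x^7 + 13305x^6 - 39882x^5 + 77640x^4 - 94800x^3 + 66000x^2 - 20000x

With the vertex order [a, b, c, d, e, f, g, h, i, j], the degrees are [3, 3, 3, 3, 3, 3, 3, 3, 3, 3], giving D = diag(3, 3, 3, 3, 3, 3, 3, 3, 3, 3) and L = D - A. Computing det(xI - L) by cofactor expansion (or equivalently via sum-over-permutations) gives x^10 - 30x^9 + 390x^8 - 2880x^7 + 13305x^6 - 39882x^5 + 77640x^4 - 94800x^3 + 66000x^2 - 20000x. The constant term is 0 because L is singular (the all-ones vector lies in its kernel).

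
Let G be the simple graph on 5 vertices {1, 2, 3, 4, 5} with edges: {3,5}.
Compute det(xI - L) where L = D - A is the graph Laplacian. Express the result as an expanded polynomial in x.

x^5 - 2x^4

Reading degrees in the order [1, 2, 3, 4, 5] gives [0, 0, 1, 0, 1]; set D = diag(0, 0, 1, 0, 1) and form L = D - A. L has integer entries, so p(x) = det(xI - L) has integer coefficients. Expanding the determinant yields x^5 - 2x^4. The constant term is 0 because L is singular (the all-ones vector lies in its kernel).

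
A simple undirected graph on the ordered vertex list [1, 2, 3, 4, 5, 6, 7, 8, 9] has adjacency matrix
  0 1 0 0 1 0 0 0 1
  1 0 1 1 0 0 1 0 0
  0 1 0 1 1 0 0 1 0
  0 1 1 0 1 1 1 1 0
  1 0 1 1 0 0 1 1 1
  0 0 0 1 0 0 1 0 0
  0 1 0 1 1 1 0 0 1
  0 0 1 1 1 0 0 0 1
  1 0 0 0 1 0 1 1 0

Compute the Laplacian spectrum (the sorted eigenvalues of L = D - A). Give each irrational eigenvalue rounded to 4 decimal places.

[0, 1.6953, 2.7091, 3.2219, 4.3427, 5.4746, 5.8097, 7.1603, 7.5863]

Each diagonal entry of L is the vertex degree and each off-diagonal entry is -1 where an edge is present, 0 otherwise; in the order [1, 2, 3, 4, 5, 6, 7, 8, 9] the diagonal is [3, 4, 4, 6, 6, 2, 5, 4, 4]. The multiplicity of 0 as a Laplacian eigenvalue equals the number of connected components. The single zero eigenvalue shows the graph is connected. There is one zero in the spectrum, matching the 1 component.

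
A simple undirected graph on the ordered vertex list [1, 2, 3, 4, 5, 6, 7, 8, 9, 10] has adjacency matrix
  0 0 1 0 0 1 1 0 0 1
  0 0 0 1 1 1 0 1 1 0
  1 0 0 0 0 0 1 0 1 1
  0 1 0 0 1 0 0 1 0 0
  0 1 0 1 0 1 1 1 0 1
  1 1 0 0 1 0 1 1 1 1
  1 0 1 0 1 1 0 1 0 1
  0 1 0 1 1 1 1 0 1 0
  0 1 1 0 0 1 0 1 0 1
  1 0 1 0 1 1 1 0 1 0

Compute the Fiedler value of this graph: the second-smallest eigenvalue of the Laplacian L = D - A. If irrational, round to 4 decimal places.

1.9255

Each diagonal entry of L is the vertex degree and each off-diagonal entry is -1 where an edge is present, 0 otherwise; in the order [1, 2, 3, 4, 5, 6, 7, 8, 9, 10] the diagonal is [4, 5, 4, 3, 6, 7, 6, 6, 5, 6]. Computing the eigenvalues of L and sorting gives [0, 1.9255, 3.9321, 4.4133, 5.3365, 6.0831, 6.3576, 7.6225, 8.0513, 8.2780]. The Fiedler value lambda_2 = 1.9255 is strictly positive, so the graph is connected.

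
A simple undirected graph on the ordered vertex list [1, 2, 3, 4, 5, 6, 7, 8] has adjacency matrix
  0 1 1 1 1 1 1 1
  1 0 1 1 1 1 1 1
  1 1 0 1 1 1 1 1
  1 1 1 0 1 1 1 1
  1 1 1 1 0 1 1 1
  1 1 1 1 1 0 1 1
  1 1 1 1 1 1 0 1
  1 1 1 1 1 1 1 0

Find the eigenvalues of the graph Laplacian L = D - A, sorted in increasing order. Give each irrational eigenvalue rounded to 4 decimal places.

Each diagonal entry of L is the vertex degree and each off-diagonal entry is -1 where an edge is present, 0 otherwise; in the order [1, 2, 3, 4, 5, 6, 7, 8] the diagonal is [7, 7, 7, 7, 7, 7, 7, 7]. Diagonalising L (or applying a numerical eigensolver to the 8x8 matrix) gives the spectrum above. The eigenvalues sum to 56, which equals trace(L) = 2|E|.

[0, 8, 8, 8, 8, 8, 8, 8]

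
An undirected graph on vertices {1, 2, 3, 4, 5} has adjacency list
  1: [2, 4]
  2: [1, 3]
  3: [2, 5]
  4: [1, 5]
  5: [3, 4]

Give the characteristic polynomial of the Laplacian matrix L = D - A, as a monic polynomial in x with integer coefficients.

Reading degrees in the order [1, 2, 3, 4, 5] gives [2, 2, 2, 2, 2]; set D = diag(2, 2, 2, 2, 2) and form L = D - A. L has integer entries, so p(x) = det(xI - L) has integer coefficients. Expanding the determinant yields x^5 - 10x^4 + 35x^3 - 50x^2 + 25x. The coefficient of x^4 equals -trace(L) = -10, matching the sum of degrees.

x^5 - 10x^4 + 35x^3 - 50x^2 + 25x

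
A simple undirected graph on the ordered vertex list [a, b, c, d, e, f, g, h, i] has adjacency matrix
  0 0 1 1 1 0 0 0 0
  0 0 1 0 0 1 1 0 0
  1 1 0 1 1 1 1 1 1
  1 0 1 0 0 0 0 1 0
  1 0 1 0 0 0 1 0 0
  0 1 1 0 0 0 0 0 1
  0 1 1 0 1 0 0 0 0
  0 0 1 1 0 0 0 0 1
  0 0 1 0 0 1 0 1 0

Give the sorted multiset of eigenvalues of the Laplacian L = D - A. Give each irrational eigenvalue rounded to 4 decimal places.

[0, 1.5858, 1.5858, 3, 3, 4.4142, 4.4142, 5, 9]

Reading degrees in the order [a, b, c, d, e, f, g, h, i] gives [3, 3, 8, 3, 3, 3, 3, 3, 3]; set D = diag(3, 3, 8, 3, 3, 3, 3, 3, 3) and form L = D - A. Since every row of L sums to 0, the all-ones vector is in the kernel and 0 is an eigenvalue. The single zero eigenvalue shows the graph is connected. By the matrix-tree theorem the graph has (1/9) * product of the nonzero eigenvalues = 2205 spanning trees.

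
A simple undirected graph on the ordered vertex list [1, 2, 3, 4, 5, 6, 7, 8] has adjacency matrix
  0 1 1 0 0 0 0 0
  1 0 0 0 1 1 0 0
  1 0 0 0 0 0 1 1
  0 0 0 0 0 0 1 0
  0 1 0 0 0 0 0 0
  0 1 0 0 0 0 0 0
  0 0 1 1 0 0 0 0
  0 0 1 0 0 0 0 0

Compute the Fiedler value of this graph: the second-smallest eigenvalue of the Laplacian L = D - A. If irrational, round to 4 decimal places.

Each diagonal entry of L is the vertex degree and each off-diagonal entry is -1 where an edge is present, 0 otherwise; in the order [1, 2, 3, 4, 5, 6, 7, 8] the diagonal is [2, 3, 3, 1, 1, 1, 2, 1]. Computing the eigenvalues of L and sorting gives [0, 0.2137, 0.6177, 1, 1.4977, 2.3537, 3.8408, 4.4763]. The Fiedler value lambda_2 = 0.2137 is strictly positive, so the graph is connected. By the matrix-tree theorem the graph has (1/8) * product of the nonzero eigenvalues = 1 spanning tree.

0.2137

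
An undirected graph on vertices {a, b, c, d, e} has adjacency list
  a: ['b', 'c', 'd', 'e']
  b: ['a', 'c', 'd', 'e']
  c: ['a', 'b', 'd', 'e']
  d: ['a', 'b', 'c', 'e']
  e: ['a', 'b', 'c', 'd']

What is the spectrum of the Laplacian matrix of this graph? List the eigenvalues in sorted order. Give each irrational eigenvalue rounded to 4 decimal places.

Reading degrees in the order [a, b, c, d, e] gives [4, 4, 4, 4, 4]; set D = diag(4, 4, 4, 4, 4) and form L = D - A. The multiplicity of 0 as a Laplacian eigenvalue equals the number of connected components. The single zero eigenvalue shows the graph is connected.

[0, 5, 5, 5, 5]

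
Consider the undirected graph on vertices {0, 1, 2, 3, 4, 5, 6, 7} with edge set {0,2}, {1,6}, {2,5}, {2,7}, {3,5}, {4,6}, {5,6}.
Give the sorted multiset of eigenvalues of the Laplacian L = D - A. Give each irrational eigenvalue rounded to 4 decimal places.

Reading degrees in the order [0, 1, 2, 3, 4, 5, 6, 7] gives [1, 1, 3, 1, 1, 3, 3, 1]; set D = diag(1, 1, 3, 1, 1, 3, 3, 1) and form L = D - A. Since every row of L sums to 0, the all-ones vector is in the kernel and 0 is an eigenvalue. The eigenvalues sum to 14, which equals trace(L) = 2|E|. There is one zero in the spectrum, matching the 1 component.

[0, 0.2679, 0.6571, 1, 1, 2.5293, 3.7321, 4.8136]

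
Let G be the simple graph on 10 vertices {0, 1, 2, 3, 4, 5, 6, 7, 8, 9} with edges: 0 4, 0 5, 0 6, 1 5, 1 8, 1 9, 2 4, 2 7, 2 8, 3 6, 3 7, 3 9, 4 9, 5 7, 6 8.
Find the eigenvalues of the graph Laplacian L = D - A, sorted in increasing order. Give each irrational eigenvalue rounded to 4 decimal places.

[0, 2, 2, 2, 2, 2, 5, 5, 5, 5]

Reading degrees in the order [0, 1, 2, 3, 4, 5, 6, 7, 8, 9] gives [3, 3, 3, 3, 3, 3, 3, 3, 3, 3]; set D = diag(3, 3, 3, 3, 3, 3, 3, 3, 3, 3) and form L = D - A. L is symmetric positive semidefinite, so every eigenvalue is real and nonnegative. The single zero eigenvalue shows the graph is connected. The eigenvalues sum to 30, which equals trace(L) = 2|E|. There is one zero in the spectrum, matching the 1 component.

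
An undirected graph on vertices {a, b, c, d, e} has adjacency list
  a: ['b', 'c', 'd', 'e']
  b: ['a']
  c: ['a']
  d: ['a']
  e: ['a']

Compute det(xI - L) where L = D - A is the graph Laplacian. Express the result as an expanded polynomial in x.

Each diagonal entry of L is the vertex degree and each off-diagonal entry is -1 where an edge is present, 0 otherwise; in the order [a, b, c, d, e] the diagonal is [4, 1, 1, 1, 1]. Computing det(xI - L) by cofactor expansion (or equivalently via sum-over-permutations) gives x^5 - 8x^4 + 18x^3 - 16x^2 + 5x. The constant term is 0 because L is singular (the all-ones vector lies in its kernel).

x^5 - 8x^4 + 18x^3 - 16x^2 + 5x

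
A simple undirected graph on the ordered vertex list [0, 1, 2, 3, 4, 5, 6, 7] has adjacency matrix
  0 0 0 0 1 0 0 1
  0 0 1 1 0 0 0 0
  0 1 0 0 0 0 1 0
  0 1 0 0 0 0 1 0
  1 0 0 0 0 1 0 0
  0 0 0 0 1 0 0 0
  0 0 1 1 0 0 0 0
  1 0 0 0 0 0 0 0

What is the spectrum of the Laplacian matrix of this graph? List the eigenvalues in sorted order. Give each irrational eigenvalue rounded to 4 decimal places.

[0, 0, 0.5858, 2, 2, 2, 3.4142, 4]

Reading degrees in the order [0, 1, 2, 3, 4, 5, 6, 7] gives [2, 2, 2, 2, 2, 1, 2, 1]; set D = diag(2, 2, 2, 2, 2, 1, 2, 1) and form L = D - A. The multiplicity of 0 as a Laplacian eigenvalue equals the number of connected components. The 2 zero eigenvalues correspond to the 2 connected components. The eigenvalues sum to 14, which equals trace(L) = 2|E|.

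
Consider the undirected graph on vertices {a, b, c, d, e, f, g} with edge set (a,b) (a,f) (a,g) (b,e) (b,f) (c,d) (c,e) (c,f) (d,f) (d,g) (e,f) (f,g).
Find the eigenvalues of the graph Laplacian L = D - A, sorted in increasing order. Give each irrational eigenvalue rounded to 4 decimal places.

[0, 2, 2, 4, 4, 5, 7]

Reading degrees in the order [a, b, c, d, e, f, g] gives [3, 3, 3, 3, 3, 6, 3]; set D = diag(3, 3, 3, 3, 3, 6, 3) and form L = D - A. Since every row of L sums to 0, the all-ones vector is in the kernel and 0 is an eigenvalue. The single zero eigenvalue shows the graph is connected. By the matrix-tree theorem the graph has (1/7) * product of the nonzero eigenvalues = 320 spanning trees. There is one zero in the spectrum, matching the 1 component.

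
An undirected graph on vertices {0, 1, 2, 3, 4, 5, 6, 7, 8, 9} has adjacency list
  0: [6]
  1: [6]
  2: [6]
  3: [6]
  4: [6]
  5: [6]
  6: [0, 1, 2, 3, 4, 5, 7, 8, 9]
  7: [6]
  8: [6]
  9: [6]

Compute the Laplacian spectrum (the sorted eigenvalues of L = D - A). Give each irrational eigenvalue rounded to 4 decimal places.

[0, 1, 1, 1, 1, 1, 1, 1, 1, 10]

Reading degrees in the order [0, 1, 2, 3, 4, 5, 6, 7, 8, 9] gives [1, 1, 1, 1, 1, 1, 9, 1, 1, 1]; set D = diag(1, 1, 1, 1, 1, 1, 9, 1, 1, 1) and form L = D - A. The multiplicity of 0 as a Laplacian eigenvalue equals the number of connected components. The single zero eigenvalue shows the graph is connected. The largest eigenvalue, 10, is at most the vertex count 10.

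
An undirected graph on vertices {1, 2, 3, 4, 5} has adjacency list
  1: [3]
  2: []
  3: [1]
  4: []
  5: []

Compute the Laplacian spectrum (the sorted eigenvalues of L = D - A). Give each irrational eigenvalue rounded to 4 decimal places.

Each diagonal entry of L is the vertex degree and each off-diagonal entry is -1 where an edge is present, 0 otherwise; in the order [1, 2, 3, 4, 5] the diagonal is [1, 0, 1, 0, 0]. Since every row of L sums to 0, the all-ones vector is in the kernel and 0 is an eigenvalue. The 4 zero eigenvalues correspond to the 4 connected components.

[0, 0, 0, 0, 2]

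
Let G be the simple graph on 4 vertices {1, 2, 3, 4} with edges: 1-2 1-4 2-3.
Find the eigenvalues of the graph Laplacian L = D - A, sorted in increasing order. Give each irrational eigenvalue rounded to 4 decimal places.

Each diagonal entry of L is the vertex degree and each off-diagonal entry is -1 where an edge is present, 0 otherwise; in the order [1, 2, 3, 4] the diagonal is [2, 2, 1, 1]. Since every row of L sums to 0, the all-ones vector is in the kernel and 0 is an eigenvalue. By the matrix-tree theorem the graph has (1/4) * product of the nonzero eigenvalues = 1 spanning tree.

[0, 0.5858, 2, 3.4142]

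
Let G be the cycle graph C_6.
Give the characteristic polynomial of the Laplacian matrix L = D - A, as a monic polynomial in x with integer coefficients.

x^6 - 12x^5 + 54x^4 - 112x^3 + 105x^2 - 36x

The graph has 6 vertices and degree multiset [2, 2, 2, 2, 2, 2]; D is the diagonal matrix of degrees and L = D - A. The eigenvalues of L are [0, 1, 1, 3, 3, 4]; the characteristic polynomial is the product of (x - lambda_i), which multiplies out to x^6 - 12x^5 + 54x^4 - 112x^3 + 105x^2 - 36x. The coefficient of x^5 equals -trace(L) = -12, matching the sum of degrees. The largest eigenvalue, 4, is at most the vertex count 6.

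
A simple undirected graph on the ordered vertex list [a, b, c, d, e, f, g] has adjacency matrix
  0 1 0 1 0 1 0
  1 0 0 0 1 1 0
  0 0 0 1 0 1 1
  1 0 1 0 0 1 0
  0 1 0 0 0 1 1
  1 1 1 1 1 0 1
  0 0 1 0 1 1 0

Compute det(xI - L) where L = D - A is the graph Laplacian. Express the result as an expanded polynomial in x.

With the vertex order [a, b, c, d, e, f, g], the degrees are [3, 3, 3, 3, 3, 6, 3], giving D = diag(3, 3, 3, 3, 3, 6, 3) and L = D - A. L has integer entries, so p(x) = det(xI - L) has integer coefficients. Expanding the determinant yields x^7 - 24x^6 + 231x^5 - 1140x^4 + 3036x^3 - 4128x^2 + 2240x. The coefficient of x^6 equals -trace(L) = -24, matching the sum of degrees. By the matrix-tree theorem the graph has (1/7) * product of the nonzero eigenvalues = 320 spanning trees.

x^7 - 24x^6 + 231x^5 - 1140x^4 + 3036x^3 - 4128x^2 + 2240x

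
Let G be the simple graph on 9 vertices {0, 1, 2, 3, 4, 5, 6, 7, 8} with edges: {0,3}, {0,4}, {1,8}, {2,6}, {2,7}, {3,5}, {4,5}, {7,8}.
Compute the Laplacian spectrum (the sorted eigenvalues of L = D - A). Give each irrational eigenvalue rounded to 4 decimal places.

[0, 0, 0.3820, 1.3820, 2, 2, 2.6180, 3.6180, 4]

With the vertex order [0, 1, 2, 3, 4, 5, 6, 7, 8], the degrees are [2, 1, 2, 2, 2, 2, 1, 2, 2], giving D = diag(2, 1, 2, 2, 2, 2, 1, 2, 2) and L = D - A. L is symmetric positive semidefinite, so every eigenvalue is real and nonnegative. The 2 zero eigenvalues correspond to the 2 connected components. The largest eigenvalue, 4, is at most the vertex count 9. The eigenvalues sum to 16, which equals trace(L) = 2|E|.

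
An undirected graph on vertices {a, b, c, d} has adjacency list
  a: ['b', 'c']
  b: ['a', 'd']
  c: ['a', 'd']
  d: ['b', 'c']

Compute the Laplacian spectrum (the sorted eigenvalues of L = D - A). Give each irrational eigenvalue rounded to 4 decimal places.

[0, 2, 2, 4]

Reading degrees in the order [a, b, c, d] gives [2, 2, 2, 2]; set D = diag(2, 2, 2, 2) and form L = D - A. Since every row of L sums to 0, the all-ones vector is in the kernel and 0 is an eigenvalue. The single zero eigenvalue shows the graph is connected. The largest eigenvalue, 4, is at most the vertex count 4. By the matrix-tree theorem the graph has (1/4) * product of the nonzero eigenvalues = 4 spanning trees.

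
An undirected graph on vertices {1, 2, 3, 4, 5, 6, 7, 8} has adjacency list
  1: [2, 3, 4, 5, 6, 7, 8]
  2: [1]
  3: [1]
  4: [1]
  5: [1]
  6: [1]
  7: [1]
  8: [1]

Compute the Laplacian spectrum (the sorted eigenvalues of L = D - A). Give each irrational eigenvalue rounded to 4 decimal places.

Each diagonal entry of L is the vertex degree and each off-diagonal entry is -1 where an edge is present, 0 otherwise; in the order [1, 2, 3, 4, 5, 6, 7, 8] the diagonal is [7, 1, 1, 1, 1, 1, 1, 1]. L is symmetric positive semidefinite, so every eigenvalue is real and nonnegative. The eigenvalues sum to 14, which equals trace(L) = 2|E|. By the matrix-tree theorem the graph has (1/8) * product of the nonzero eigenvalues = 1 spanning tree.

[0, 1, 1, 1, 1, 1, 1, 8]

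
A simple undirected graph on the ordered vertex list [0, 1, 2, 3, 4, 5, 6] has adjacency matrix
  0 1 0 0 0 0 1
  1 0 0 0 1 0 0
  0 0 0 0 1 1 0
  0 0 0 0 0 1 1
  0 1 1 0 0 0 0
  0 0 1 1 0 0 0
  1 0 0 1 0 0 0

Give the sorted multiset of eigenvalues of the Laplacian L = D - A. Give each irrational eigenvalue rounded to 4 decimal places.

Each diagonal entry of L is the vertex degree and each off-diagonal entry is -1 where an edge is present, 0 otherwise; in the order [0, 1, 2, 3, 4, 5, 6] the diagonal is [2, 2, 2, 2, 2, 2, 2]. Diagonalising L (or applying a numerical eigensolver to the 7x7 matrix) gives the spectrum above.

[0, 0.7530, 0.7530, 2.4450, 2.4450, 3.8019, 3.8019]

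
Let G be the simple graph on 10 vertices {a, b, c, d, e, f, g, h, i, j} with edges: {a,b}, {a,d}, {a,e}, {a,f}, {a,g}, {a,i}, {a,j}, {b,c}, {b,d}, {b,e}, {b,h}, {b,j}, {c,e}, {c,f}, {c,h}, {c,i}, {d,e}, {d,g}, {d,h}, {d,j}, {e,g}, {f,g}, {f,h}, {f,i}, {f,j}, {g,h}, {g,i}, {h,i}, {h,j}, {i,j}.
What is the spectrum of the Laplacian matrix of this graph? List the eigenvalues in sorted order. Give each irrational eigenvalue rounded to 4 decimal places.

[0, 4.0722, 4.5858, 5.1885, 6.4897, 7, 7.4142, 7.7452, 8.4436, 9.0608]

With the vertex order [a, b, c, d, e, f, g, h, i, j], the degrees are [7, 6, 5, 6, 5, 6, 6, 7, 6, 6], giving D = diag(7, 6, 5, 6, 5, 6, 6, 7, 6, 6) and L = D - A. The multiplicity of 0 as a Laplacian eigenvalue equals the number of connected components.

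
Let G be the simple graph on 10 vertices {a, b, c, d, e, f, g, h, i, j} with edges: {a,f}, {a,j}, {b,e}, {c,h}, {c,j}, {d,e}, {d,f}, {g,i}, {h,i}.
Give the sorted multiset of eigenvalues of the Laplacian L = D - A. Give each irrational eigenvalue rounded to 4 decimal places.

[0, 0.0979, 0.3820, 0.8244, 1.3820, 2, 2.6180, 3.1756, 3.6180, 3.9021]

Reading degrees in the order [a, b, c, d, e, f, g, h, i, j] gives [2, 1, 2, 2, 2, 2, 1, 2, 2, 2]; set D = diag(2, 1, 2, 2, 2, 2, 1, 2, 2, 2) and form L = D - A. The multiplicity of 0 as a Laplacian eigenvalue equals the number of connected components. The largest eigenvalue, 3.9021, is at most the vertex count 10. There is one zero in the spectrum, matching the 1 component.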